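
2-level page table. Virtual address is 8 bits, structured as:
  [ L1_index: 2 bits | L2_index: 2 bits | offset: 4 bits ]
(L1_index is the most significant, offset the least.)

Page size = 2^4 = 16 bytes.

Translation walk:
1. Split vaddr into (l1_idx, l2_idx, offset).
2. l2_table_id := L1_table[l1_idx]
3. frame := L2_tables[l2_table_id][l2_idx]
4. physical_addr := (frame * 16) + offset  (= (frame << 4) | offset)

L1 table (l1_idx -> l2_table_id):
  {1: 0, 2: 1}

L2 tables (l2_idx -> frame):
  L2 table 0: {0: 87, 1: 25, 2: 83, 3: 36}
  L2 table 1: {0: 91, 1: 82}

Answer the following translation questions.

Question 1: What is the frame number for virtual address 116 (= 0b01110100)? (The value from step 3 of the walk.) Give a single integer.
vaddr = 116: l1_idx=1, l2_idx=3
L1[1] = 0; L2[0][3] = 36

Answer: 36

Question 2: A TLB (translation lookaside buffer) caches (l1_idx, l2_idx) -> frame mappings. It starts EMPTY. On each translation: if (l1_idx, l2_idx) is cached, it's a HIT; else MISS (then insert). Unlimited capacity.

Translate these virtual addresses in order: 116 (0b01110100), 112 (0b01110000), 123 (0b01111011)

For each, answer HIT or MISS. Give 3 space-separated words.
vaddr=116: (1,3) not in TLB -> MISS, insert
vaddr=112: (1,3) in TLB -> HIT
vaddr=123: (1,3) in TLB -> HIT

Answer: MISS HIT HIT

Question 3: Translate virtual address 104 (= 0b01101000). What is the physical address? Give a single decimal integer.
Answer: 1336

Derivation:
vaddr = 104 = 0b01101000
Split: l1_idx=1, l2_idx=2, offset=8
L1[1] = 0
L2[0][2] = 83
paddr = 83 * 16 + 8 = 1336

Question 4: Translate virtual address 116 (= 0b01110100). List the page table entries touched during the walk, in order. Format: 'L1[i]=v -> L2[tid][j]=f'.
Answer: L1[1]=0 -> L2[0][3]=36

Derivation:
vaddr = 116 = 0b01110100
Split: l1_idx=1, l2_idx=3, offset=4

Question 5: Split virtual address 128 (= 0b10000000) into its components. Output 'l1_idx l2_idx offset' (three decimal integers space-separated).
vaddr = 128 = 0b10000000
  top 2 bits -> l1_idx = 2
  next 2 bits -> l2_idx = 0
  bottom 4 bits -> offset = 0

Answer: 2 0 0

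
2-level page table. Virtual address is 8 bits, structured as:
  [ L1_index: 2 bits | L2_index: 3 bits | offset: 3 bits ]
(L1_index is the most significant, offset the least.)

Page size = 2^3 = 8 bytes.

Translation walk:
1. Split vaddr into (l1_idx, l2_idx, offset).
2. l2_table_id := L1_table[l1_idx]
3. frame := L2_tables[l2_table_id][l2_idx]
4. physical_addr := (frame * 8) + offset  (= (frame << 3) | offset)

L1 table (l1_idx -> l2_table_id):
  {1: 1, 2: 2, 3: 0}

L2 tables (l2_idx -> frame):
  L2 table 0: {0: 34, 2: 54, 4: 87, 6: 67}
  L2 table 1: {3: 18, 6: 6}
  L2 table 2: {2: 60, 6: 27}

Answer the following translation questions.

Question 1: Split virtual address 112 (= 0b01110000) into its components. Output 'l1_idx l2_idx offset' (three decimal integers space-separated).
vaddr = 112 = 0b01110000
  top 2 bits -> l1_idx = 1
  next 3 bits -> l2_idx = 6
  bottom 3 bits -> offset = 0

Answer: 1 6 0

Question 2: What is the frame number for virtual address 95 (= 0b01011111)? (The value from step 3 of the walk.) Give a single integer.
Answer: 18

Derivation:
vaddr = 95: l1_idx=1, l2_idx=3
L1[1] = 1; L2[1][3] = 18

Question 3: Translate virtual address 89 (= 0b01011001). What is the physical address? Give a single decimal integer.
vaddr = 89 = 0b01011001
Split: l1_idx=1, l2_idx=3, offset=1
L1[1] = 1
L2[1][3] = 18
paddr = 18 * 8 + 1 = 145

Answer: 145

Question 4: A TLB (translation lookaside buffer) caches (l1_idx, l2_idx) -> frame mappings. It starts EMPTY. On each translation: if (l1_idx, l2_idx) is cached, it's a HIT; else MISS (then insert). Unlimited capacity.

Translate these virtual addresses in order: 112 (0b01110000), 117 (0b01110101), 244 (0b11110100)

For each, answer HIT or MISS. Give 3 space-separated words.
vaddr=112: (1,6) not in TLB -> MISS, insert
vaddr=117: (1,6) in TLB -> HIT
vaddr=244: (3,6) not in TLB -> MISS, insert

Answer: MISS HIT MISS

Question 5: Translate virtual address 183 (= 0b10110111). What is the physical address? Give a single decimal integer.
vaddr = 183 = 0b10110111
Split: l1_idx=2, l2_idx=6, offset=7
L1[2] = 2
L2[2][6] = 27
paddr = 27 * 8 + 7 = 223

Answer: 223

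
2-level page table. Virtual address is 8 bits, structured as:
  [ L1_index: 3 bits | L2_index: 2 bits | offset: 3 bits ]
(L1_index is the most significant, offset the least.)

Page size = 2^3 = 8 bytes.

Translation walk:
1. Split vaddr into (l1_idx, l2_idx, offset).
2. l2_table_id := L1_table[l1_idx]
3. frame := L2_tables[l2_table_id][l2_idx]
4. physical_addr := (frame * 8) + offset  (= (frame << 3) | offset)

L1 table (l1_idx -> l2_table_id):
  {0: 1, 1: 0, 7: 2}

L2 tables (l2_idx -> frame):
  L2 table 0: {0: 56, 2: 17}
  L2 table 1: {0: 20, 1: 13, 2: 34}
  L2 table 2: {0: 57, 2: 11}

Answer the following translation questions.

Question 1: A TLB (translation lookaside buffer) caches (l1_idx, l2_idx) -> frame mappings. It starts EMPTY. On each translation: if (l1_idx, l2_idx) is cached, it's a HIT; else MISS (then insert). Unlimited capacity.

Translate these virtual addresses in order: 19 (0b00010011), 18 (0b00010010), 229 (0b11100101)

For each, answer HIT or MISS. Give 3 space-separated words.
Answer: MISS HIT MISS

Derivation:
vaddr=19: (0,2) not in TLB -> MISS, insert
vaddr=18: (0,2) in TLB -> HIT
vaddr=229: (7,0) not in TLB -> MISS, insert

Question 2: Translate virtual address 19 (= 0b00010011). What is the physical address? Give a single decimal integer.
vaddr = 19 = 0b00010011
Split: l1_idx=0, l2_idx=2, offset=3
L1[0] = 1
L2[1][2] = 34
paddr = 34 * 8 + 3 = 275

Answer: 275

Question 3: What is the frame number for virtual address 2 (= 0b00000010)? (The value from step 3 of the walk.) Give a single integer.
vaddr = 2: l1_idx=0, l2_idx=0
L1[0] = 1; L2[1][0] = 20

Answer: 20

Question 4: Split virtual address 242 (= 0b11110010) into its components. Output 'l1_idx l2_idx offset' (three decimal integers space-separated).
vaddr = 242 = 0b11110010
  top 3 bits -> l1_idx = 7
  next 2 bits -> l2_idx = 2
  bottom 3 bits -> offset = 2

Answer: 7 2 2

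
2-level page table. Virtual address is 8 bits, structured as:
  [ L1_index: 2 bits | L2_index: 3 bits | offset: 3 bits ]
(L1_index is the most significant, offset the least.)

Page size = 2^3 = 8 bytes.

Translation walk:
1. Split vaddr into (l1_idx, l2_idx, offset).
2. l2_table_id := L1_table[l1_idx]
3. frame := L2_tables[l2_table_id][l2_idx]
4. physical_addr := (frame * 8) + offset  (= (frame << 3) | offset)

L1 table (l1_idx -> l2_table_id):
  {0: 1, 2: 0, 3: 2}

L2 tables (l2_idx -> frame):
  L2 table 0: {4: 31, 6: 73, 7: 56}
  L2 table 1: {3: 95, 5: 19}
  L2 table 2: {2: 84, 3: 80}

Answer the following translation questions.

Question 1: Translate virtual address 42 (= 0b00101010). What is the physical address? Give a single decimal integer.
Answer: 154

Derivation:
vaddr = 42 = 0b00101010
Split: l1_idx=0, l2_idx=5, offset=2
L1[0] = 1
L2[1][5] = 19
paddr = 19 * 8 + 2 = 154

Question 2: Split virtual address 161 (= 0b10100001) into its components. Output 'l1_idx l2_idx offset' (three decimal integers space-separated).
Answer: 2 4 1

Derivation:
vaddr = 161 = 0b10100001
  top 2 bits -> l1_idx = 2
  next 3 bits -> l2_idx = 4
  bottom 3 bits -> offset = 1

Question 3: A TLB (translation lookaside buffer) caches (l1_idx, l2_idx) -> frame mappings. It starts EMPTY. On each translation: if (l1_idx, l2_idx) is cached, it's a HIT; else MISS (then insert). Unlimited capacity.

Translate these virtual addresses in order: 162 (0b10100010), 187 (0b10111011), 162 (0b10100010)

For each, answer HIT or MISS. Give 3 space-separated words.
Answer: MISS MISS HIT

Derivation:
vaddr=162: (2,4) not in TLB -> MISS, insert
vaddr=187: (2,7) not in TLB -> MISS, insert
vaddr=162: (2,4) in TLB -> HIT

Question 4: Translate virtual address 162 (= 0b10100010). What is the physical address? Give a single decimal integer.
Answer: 250

Derivation:
vaddr = 162 = 0b10100010
Split: l1_idx=2, l2_idx=4, offset=2
L1[2] = 0
L2[0][4] = 31
paddr = 31 * 8 + 2 = 250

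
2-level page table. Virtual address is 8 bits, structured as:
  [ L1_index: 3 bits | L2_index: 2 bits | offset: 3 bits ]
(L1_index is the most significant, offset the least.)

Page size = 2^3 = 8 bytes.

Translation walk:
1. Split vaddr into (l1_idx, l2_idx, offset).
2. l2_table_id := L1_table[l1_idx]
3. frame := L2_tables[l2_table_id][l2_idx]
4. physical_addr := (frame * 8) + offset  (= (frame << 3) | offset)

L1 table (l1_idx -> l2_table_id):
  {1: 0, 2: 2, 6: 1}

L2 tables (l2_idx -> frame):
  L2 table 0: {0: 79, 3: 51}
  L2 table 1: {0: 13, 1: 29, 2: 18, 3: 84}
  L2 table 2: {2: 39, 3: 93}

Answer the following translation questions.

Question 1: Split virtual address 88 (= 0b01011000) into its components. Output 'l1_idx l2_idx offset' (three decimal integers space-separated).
Answer: 2 3 0

Derivation:
vaddr = 88 = 0b01011000
  top 3 bits -> l1_idx = 2
  next 2 bits -> l2_idx = 3
  bottom 3 bits -> offset = 0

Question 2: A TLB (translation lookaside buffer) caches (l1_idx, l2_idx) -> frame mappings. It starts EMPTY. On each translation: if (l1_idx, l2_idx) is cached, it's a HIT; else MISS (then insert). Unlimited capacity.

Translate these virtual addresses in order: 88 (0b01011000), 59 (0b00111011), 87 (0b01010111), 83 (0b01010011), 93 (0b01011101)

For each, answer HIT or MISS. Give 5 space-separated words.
Answer: MISS MISS MISS HIT HIT

Derivation:
vaddr=88: (2,3) not in TLB -> MISS, insert
vaddr=59: (1,3) not in TLB -> MISS, insert
vaddr=87: (2,2) not in TLB -> MISS, insert
vaddr=83: (2,2) in TLB -> HIT
vaddr=93: (2,3) in TLB -> HIT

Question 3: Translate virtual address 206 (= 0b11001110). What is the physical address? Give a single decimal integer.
vaddr = 206 = 0b11001110
Split: l1_idx=6, l2_idx=1, offset=6
L1[6] = 1
L2[1][1] = 29
paddr = 29 * 8 + 6 = 238

Answer: 238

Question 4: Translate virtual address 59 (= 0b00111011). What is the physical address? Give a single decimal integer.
vaddr = 59 = 0b00111011
Split: l1_idx=1, l2_idx=3, offset=3
L1[1] = 0
L2[0][3] = 51
paddr = 51 * 8 + 3 = 411

Answer: 411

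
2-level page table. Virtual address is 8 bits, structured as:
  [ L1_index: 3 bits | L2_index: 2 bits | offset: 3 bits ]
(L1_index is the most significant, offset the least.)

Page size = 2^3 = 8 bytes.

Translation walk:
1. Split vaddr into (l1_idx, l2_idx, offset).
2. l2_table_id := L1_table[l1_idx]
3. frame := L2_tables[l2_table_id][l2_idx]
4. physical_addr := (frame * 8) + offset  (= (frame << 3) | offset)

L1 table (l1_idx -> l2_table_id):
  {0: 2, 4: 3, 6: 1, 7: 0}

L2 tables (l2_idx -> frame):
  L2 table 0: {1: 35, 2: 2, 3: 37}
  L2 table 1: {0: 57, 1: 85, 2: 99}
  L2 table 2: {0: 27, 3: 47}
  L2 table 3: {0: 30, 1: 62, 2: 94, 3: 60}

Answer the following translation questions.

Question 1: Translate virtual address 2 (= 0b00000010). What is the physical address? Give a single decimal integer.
vaddr = 2 = 0b00000010
Split: l1_idx=0, l2_idx=0, offset=2
L1[0] = 2
L2[2][0] = 27
paddr = 27 * 8 + 2 = 218

Answer: 218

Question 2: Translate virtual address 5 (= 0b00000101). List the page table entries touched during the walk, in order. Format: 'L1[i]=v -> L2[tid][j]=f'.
vaddr = 5 = 0b00000101
Split: l1_idx=0, l2_idx=0, offset=5

Answer: L1[0]=2 -> L2[2][0]=27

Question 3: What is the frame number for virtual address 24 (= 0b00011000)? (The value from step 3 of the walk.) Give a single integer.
vaddr = 24: l1_idx=0, l2_idx=3
L1[0] = 2; L2[2][3] = 47

Answer: 47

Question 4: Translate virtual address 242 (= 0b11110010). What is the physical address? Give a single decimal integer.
vaddr = 242 = 0b11110010
Split: l1_idx=7, l2_idx=2, offset=2
L1[7] = 0
L2[0][2] = 2
paddr = 2 * 8 + 2 = 18

Answer: 18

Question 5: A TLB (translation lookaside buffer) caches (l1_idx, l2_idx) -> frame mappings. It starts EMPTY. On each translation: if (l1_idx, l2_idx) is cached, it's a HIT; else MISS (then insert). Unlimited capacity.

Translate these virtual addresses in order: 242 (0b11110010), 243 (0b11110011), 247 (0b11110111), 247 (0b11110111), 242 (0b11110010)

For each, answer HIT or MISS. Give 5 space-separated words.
Answer: MISS HIT HIT HIT HIT

Derivation:
vaddr=242: (7,2) not in TLB -> MISS, insert
vaddr=243: (7,2) in TLB -> HIT
vaddr=247: (7,2) in TLB -> HIT
vaddr=247: (7,2) in TLB -> HIT
vaddr=242: (7,2) in TLB -> HIT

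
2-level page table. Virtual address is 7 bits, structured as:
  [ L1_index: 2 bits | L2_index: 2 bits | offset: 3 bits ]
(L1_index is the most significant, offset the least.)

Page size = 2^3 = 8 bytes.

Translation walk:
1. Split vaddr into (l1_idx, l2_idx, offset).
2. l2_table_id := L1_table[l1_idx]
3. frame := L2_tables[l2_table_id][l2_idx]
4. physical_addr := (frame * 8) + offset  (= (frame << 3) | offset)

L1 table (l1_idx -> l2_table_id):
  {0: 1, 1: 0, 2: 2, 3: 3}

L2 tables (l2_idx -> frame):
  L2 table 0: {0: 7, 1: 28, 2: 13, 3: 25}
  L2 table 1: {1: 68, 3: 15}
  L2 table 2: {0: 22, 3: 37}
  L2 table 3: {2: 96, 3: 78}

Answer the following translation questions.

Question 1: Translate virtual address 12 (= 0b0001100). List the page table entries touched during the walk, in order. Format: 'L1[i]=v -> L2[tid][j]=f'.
Answer: L1[0]=1 -> L2[1][1]=68

Derivation:
vaddr = 12 = 0b0001100
Split: l1_idx=0, l2_idx=1, offset=4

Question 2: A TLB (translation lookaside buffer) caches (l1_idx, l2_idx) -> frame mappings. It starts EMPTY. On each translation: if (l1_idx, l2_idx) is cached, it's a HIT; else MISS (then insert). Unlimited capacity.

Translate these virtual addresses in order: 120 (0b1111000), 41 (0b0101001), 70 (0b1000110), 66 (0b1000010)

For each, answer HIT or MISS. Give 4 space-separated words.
vaddr=120: (3,3) not in TLB -> MISS, insert
vaddr=41: (1,1) not in TLB -> MISS, insert
vaddr=70: (2,0) not in TLB -> MISS, insert
vaddr=66: (2,0) in TLB -> HIT

Answer: MISS MISS MISS HIT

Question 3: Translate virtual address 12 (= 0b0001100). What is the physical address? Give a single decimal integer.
Answer: 548

Derivation:
vaddr = 12 = 0b0001100
Split: l1_idx=0, l2_idx=1, offset=4
L1[0] = 1
L2[1][1] = 68
paddr = 68 * 8 + 4 = 548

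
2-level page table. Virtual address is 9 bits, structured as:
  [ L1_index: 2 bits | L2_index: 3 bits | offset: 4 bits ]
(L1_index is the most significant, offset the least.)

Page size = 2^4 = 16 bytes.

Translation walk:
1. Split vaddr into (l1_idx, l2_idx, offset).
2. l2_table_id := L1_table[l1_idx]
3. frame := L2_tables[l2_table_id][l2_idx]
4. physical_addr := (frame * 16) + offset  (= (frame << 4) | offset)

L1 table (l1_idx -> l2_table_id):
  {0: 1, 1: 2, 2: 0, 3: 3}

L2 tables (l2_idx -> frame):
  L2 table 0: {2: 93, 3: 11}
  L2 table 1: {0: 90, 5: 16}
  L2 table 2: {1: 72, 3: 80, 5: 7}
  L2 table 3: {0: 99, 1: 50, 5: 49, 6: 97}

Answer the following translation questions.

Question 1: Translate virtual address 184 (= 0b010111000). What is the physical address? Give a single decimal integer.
Answer: 1288

Derivation:
vaddr = 184 = 0b010111000
Split: l1_idx=1, l2_idx=3, offset=8
L1[1] = 2
L2[2][3] = 80
paddr = 80 * 16 + 8 = 1288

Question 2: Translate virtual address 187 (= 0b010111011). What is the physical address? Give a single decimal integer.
Answer: 1291

Derivation:
vaddr = 187 = 0b010111011
Split: l1_idx=1, l2_idx=3, offset=11
L1[1] = 2
L2[2][3] = 80
paddr = 80 * 16 + 11 = 1291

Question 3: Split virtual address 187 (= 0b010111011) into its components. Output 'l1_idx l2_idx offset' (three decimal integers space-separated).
vaddr = 187 = 0b010111011
  top 2 bits -> l1_idx = 1
  next 3 bits -> l2_idx = 3
  bottom 4 bits -> offset = 11

Answer: 1 3 11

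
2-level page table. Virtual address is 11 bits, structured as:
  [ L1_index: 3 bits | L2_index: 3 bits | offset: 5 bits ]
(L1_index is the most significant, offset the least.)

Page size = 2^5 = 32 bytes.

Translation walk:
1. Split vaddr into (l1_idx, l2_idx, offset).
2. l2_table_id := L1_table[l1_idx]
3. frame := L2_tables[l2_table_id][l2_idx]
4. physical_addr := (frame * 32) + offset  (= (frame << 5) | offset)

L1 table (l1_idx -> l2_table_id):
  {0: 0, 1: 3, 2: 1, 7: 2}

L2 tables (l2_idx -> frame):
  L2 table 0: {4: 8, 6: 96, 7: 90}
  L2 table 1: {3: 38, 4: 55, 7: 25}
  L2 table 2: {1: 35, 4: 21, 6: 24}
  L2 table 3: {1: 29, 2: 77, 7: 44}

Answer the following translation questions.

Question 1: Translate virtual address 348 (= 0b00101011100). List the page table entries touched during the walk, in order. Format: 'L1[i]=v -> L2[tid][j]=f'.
Answer: L1[1]=3 -> L2[3][2]=77

Derivation:
vaddr = 348 = 0b00101011100
Split: l1_idx=1, l2_idx=2, offset=28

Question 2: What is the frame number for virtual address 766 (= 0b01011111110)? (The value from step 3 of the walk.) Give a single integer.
vaddr = 766: l1_idx=2, l2_idx=7
L1[2] = 1; L2[1][7] = 25

Answer: 25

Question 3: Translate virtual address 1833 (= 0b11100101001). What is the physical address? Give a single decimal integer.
Answer: 1129

Derivation:
vaddr = 1833 = 0b11100101001
Split: l1_idx=7, l2_idx=1, offset=9
L1[7] = 2
L2[2][1] = 35
paddr = 35 * 32 + 9 = 1129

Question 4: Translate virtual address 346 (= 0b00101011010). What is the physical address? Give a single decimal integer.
Answer: 2490

Derivation:
vaddr = 346 = 0b00101011010
Split: l1_idx=1, l2_idx=2, offset=26
L1[1] = 3
L2[3][2] = 77
paddr = 77 * 32 + 26 = 2490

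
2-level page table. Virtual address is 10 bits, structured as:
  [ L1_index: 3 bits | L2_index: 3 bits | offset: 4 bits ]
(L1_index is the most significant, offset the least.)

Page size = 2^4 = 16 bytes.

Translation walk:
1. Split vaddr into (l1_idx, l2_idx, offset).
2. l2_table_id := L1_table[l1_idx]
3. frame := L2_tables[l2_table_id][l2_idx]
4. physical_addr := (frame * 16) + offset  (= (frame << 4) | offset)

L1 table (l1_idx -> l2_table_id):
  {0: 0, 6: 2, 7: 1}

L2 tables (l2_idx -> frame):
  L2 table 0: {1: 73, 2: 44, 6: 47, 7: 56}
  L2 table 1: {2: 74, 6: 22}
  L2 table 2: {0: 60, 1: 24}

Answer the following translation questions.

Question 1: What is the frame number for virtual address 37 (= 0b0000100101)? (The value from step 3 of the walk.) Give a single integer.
Answer: 44

Derivation:
vaddr = 37: l1_idx=0, l2_idx=2
L1[0] = 0; L2[0][2] = 44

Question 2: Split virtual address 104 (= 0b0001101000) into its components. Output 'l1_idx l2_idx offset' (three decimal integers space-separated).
vaddr = 104 = 0b0001101000
  top 3 bits -> l1_idx = 0
  next 3 bits -> l2_idx = 6
  bottom 4 bits -> offset = 8

Answer: 0 6 8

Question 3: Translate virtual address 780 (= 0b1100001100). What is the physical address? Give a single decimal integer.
Answer: 972

Derivation:
vaddr = 780 = 0b1100001100
Split: l1_idx=6, l2_idx=0, offset=12
L1[6] = 2
L2[2][0] = 60
paddr = 60 * 16 + 12 = 972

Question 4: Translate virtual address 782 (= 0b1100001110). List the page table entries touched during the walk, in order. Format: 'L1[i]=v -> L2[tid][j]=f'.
Answer: L1[6]=2 -> L2[2][0]=60

Derivation:
vaddr = 782 = 0b1100001110
Split: l1_idx=6, l2_idx=0, offset=14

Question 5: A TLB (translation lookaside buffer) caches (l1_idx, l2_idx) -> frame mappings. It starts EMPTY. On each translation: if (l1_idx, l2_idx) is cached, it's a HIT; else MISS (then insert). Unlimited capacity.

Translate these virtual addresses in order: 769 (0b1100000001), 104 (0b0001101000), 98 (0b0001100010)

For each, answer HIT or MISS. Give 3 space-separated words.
Answer: MISS MISS HIT

Derivation:
vaddr=769: (6,0) not in TLB -> MISS, insert
vaddr=104: (0,6) not in TLB -> MISS, insert
vaddr=98: (0,6) in TLB -> HIT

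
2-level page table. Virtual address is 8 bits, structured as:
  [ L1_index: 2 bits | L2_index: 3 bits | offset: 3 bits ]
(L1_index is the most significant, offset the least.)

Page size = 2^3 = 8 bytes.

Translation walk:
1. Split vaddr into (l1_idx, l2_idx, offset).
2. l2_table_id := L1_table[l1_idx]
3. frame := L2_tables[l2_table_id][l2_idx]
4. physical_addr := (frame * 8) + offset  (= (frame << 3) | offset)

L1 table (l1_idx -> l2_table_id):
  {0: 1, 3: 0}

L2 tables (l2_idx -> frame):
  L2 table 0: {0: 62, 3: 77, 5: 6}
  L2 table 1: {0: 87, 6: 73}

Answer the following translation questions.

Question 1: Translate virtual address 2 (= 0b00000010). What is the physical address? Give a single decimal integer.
Answer: 698

Derivation:
vaddr = 2 = 0b00000010
Split: l1_idx=0, l2_idx=0, offset=2
L1[0] = 1
L2[1][0] = 87
paddr = 87 * 8 + 2 = 698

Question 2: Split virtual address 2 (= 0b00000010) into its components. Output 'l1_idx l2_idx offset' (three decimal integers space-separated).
Answer: 0 0 2

Derivation:
vaddr = 2 = 0b00000010
  top 2 bits -> l1_idx = 0
  next 3 bits -> l2_idx = 0
  bottom 3 bits -> offset = 2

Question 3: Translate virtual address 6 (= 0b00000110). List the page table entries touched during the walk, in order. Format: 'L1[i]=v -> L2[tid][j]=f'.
vaddr = 6 = 0b00000110
Split: l1_idx=0, l2_idx=0, offset=6

Answer: L1[0]=1 -> L2[1][0]=87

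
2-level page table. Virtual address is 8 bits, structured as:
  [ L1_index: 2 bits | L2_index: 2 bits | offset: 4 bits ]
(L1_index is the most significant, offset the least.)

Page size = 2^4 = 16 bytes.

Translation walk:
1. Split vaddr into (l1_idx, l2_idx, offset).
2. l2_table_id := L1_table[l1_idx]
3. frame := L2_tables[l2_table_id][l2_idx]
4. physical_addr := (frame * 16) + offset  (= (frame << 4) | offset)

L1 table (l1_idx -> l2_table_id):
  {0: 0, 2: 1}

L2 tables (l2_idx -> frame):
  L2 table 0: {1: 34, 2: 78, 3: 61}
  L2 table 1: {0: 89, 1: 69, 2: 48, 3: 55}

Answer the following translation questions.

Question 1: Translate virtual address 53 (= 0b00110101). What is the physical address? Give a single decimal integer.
vaddr = 53 = 0b00110101
Split: l1_idx=0, l2_idx=3, offset=5
L1[0] = 0
L2[0][3] = 61
paddr = 61 * 16 + 5 = 981

Answer: 981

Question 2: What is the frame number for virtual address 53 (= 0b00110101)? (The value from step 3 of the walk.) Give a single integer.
vaddr = 53: l1_idx=0, l2_idx=3
L1[0] = 0; L2[0][3] = 61

Answer: 61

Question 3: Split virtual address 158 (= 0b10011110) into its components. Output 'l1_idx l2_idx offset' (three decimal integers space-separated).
vaddr = 158 = 0b10011110
  top 2 bits -> l1_idx = 2
  next 2 bits -> l2_idx = 1
  bottom 4 bits -> offset = 14

Answer: 2 1 14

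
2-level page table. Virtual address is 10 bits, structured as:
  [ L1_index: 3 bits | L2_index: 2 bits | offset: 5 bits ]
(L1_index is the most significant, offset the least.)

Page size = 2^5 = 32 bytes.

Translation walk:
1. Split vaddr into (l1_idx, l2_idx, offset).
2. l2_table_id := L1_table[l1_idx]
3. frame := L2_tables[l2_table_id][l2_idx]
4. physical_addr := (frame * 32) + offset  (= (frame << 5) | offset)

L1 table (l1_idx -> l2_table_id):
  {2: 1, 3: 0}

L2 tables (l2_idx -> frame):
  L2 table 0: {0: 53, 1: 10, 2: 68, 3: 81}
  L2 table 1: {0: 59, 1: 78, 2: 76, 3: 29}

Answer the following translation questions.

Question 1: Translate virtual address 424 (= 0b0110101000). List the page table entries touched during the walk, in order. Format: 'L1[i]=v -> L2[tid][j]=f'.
Answer: L1[3]=0 -> L2[0][1]=10

Derivation:
vaddr = 424 = 0b0110101000
Split: l1_idx=3, l2_idx=1, offset=8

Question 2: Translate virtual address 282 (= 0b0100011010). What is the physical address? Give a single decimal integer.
vaddr = 282 = 0b0100011010
Split: l1_idx=2, l2_idx=0, offset=26
L1[2] = 1
L2[1][0] = 59
paddr = 59 * 32 + 26 = 1914

Answer: 1914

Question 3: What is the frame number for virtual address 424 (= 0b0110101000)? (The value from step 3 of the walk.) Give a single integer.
vaddr = 424: l1_idx=3, l2_idx=1
L1[3] = 0; L2[0][1] = 10

Answer: 10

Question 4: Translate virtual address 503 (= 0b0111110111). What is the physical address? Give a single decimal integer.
Answer: 2615

Derivation:
vaddr = 503 = 0b0111110111
Split: l1_idx=3, l2_idx=3, offset=23
L1[3] = 0
L2[0][3] = 81
paddr = 81 * 32 + 23 = 2615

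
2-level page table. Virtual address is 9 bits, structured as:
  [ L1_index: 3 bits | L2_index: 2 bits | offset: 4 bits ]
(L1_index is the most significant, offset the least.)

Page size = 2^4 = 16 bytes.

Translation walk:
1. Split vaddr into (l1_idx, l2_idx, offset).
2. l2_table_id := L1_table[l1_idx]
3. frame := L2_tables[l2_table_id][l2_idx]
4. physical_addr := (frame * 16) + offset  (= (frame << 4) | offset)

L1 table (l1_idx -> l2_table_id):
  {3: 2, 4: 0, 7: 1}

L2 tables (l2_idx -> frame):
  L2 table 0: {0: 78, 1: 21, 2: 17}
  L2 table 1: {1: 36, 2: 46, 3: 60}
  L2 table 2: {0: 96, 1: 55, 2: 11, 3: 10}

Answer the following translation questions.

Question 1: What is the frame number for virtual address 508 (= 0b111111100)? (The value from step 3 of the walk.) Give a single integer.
vaddr = 508: l1_idx=7, l2_idx=3
L1[7] = 1; L2[1][3] = 60

Answer: 60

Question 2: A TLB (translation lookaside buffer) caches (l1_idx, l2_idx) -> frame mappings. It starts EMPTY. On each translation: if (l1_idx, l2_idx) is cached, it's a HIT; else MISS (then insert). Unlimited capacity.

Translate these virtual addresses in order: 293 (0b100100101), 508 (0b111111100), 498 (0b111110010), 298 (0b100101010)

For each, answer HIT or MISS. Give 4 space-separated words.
vaddr=293: (4,2) not in TLB -> MISS, insert
vaddr=508: (7,3) not in TLB -> MISS, insert
vaddr=498: (7,3) in TLB -> HIT
vaddr=298: (4,2) in TLB -> HIT

Answer: MISS MISS HIT HIT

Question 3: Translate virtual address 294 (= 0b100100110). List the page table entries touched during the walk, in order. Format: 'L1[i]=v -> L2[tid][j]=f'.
vaddr = 294 = 0b100100110
Split: l1_idx=4, l2_idx=2, offset=6

Answer: L1[4]=0 -> L2[0][2]=17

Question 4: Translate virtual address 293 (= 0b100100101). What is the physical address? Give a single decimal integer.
Answer: 277

Derivation:
vaddr = 293 = 0b100100101
Split: l1_idx=4, l2_idx=2, offset=5
L1[4] = 0
L2[0][2] = 17
paddr = 17 * 16 + 5 = 277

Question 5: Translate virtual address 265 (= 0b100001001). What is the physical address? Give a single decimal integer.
Answer: 1257

Derivation:
vaddr = 265 = 0b100001001
Split: l1_idx=4, l2_idx=0, offset=9
L1[4] = 0
L2[0][0] = 78
paddr = 78 * 16 + 9 = 1257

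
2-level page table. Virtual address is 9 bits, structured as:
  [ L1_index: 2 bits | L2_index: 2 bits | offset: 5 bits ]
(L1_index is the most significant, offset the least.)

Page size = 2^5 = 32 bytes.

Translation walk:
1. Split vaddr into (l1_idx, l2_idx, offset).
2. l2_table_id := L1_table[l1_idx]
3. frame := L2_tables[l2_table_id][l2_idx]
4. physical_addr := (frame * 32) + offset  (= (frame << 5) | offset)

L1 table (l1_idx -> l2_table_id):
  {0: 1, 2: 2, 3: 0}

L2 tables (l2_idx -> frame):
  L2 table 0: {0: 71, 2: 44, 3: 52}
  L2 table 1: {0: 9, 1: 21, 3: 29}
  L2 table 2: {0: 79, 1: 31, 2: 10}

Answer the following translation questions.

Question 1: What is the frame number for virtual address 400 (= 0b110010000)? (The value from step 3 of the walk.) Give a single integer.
vaddr = 400: l1_idx=3, l2_idx=0
L1[3] = 0; L2[0][0] = 71

Answer: 71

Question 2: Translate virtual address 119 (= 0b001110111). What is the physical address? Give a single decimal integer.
Answer: 951

Derivation:
vaddr = 119 = 0b001110111
Split: l1_idx=0, l2_idx=3, offset=23
L1[0] = 1
L2[1][3] = 29
paddr = 29 * 32 + 23 = 951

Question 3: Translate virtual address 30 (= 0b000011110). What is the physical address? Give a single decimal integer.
vaddr = 30 = 0b000011110
Split: l1_idx=0, l2_idx=0, offset=30
L1[0] = 1
L2[1][0] = 9
paddr = 9 * 32 + 30 = 318

Answer: 318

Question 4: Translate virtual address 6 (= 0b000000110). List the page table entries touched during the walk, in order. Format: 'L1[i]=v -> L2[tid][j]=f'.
Answer: L1[0]=1 -> L2[1][0]=9

Derivation:
vaddr = 6 = 0b000000110
Split: l1_idx=0, l2_idx=0, offset=6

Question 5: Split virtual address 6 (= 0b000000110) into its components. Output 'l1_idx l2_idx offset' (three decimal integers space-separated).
Answer: 0 0 6

Derivation:
vaddr = 6 = 0b000000110
  top 2 bits -> l1_idx = 0
  next 2 bits -> l2_idx = 0
  bottom 5 bits -> offset = 6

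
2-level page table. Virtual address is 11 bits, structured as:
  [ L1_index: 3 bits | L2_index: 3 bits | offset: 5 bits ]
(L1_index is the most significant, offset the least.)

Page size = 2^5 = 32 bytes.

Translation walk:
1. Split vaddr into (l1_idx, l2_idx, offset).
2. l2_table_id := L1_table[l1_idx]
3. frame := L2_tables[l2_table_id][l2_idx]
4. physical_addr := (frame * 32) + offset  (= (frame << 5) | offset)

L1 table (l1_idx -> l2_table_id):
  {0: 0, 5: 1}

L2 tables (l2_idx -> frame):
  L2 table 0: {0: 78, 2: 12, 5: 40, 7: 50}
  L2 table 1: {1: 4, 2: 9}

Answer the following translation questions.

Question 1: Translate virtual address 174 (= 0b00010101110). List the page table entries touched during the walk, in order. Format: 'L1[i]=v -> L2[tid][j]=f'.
vaddr = 174 = 0b00010101110
Split: l1_idx=0, l2_idx=5, offset=14

Answer: L1[0]=0 -> L2[0][5]=40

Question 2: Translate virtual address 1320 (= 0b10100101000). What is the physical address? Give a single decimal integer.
Answer: 136

Derivation:
vaddr = 1320 = 0b10100101000
Split: l1_idx=5, l2_idx=1, offset=8
L1[5] = 1
L2[1][1] = 4
paddr = 4 * 32 + 8 = 136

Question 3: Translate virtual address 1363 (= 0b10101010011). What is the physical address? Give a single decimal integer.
vaddr = 1363 = 0b10101010011
Split: l1_idx=5, l2_idx=2, offset=19
L1[5] = 1
L2[1][2] = 9
paddr = 9 * 32 + 19 = 307

Answer: 307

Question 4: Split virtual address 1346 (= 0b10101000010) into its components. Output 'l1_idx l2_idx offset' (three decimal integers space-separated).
vaddr = 1346 = 0b10101000010
  top 3 bits -> l1_idx = 5
  next 3 bits -> l2_idx = 2
  bottom 5 bits -> offset = 2

Answer: 5 2 2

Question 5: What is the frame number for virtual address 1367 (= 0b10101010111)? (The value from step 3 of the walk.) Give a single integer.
Answer: 9

Derivation:
vaddr = 1367: l1_idx=5, l2_idx=2
L1[5] = 1; L2[1][2] = 9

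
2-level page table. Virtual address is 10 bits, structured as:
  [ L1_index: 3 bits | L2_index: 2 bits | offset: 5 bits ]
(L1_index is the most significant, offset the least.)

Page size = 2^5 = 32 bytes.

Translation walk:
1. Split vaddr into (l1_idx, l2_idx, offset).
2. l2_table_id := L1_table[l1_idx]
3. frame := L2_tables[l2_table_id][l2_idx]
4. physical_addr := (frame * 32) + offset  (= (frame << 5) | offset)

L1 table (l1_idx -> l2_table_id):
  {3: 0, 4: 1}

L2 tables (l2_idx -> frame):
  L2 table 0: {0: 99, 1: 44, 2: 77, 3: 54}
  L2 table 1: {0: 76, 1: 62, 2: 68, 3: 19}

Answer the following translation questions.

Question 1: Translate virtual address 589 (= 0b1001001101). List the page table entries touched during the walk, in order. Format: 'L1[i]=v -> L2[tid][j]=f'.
vaddr = 589 = 0b1001001101
Split: l1_idx=4, l2_idx=2, offset=13

Answer: L1[4]=1 -> L2[1][2]=68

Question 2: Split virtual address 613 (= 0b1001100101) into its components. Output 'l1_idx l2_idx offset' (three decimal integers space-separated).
vaddr = 613 = 0b1001100101
  top 3 bits -> l1_idx = 4
  next 2 bits -> l2_idx = 3
  bottom 5 bits -> offset = 5

Answer: 4 3 5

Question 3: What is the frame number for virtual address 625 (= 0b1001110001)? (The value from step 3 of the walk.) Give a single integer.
vaddr = 625: l1_idx=4, l2_idx=3
L1[4] = 1; L2[1][3] = 19

Answer: 19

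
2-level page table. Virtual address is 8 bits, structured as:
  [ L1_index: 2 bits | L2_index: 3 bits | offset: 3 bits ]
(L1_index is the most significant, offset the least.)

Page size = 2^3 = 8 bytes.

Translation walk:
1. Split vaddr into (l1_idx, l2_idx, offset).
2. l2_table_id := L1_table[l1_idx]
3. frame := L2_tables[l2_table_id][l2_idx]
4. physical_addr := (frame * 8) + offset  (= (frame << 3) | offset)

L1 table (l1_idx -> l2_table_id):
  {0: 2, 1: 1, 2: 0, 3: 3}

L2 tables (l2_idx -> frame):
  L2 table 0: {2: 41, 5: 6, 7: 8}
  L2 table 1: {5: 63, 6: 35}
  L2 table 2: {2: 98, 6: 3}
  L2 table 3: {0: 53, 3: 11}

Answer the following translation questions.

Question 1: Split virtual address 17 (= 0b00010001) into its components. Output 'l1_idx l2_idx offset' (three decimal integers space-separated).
vaddr = 17 = 0b00010001
  top 2 bits -> l1_idx = 0
  next 3 bits -> l2_idx = 2
  bottom 3 bits -> offset = 1

Answer: 0 2 1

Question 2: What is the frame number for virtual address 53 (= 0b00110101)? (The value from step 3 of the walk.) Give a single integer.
Answer: 3

Derivation:
vaddr = 53: l1_idx=0, l2_idx=6
L1[0] = 2; L2[2][6] = 3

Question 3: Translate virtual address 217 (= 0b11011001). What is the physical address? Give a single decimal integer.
Answer: 89

Derivation:
vaddr = 217 = 0b11011001
Split: l1_idx=3, l2_idx=3, offset=1
L1[3] = 3
L2[3][3] = 11
paddr = 11 * 8 + 1 = 89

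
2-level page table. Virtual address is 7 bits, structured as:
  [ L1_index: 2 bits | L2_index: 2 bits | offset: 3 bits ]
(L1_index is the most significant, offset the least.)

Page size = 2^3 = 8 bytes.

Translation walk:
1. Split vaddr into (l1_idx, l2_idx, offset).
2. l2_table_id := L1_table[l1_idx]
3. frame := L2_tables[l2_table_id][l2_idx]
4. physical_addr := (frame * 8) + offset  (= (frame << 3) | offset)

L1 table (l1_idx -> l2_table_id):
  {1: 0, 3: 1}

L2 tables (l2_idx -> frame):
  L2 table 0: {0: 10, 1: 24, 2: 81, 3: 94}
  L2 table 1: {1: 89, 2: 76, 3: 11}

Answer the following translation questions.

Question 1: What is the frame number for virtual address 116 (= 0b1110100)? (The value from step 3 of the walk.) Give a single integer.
Answer: 76

Derivation:
vaddr = 116: l1_idx=3, l2_idx=2
L1[3] = 1; L2[1][2] = 76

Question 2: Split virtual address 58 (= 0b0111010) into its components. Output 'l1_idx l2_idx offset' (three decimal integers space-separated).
vaddr = 58 = 0b0111010
  top 2 bits -> l1_idx = 1
  next 2 bits -> l2_idx = 3
  bottom 3 bits -> offset = 2

Answer: 1 3 2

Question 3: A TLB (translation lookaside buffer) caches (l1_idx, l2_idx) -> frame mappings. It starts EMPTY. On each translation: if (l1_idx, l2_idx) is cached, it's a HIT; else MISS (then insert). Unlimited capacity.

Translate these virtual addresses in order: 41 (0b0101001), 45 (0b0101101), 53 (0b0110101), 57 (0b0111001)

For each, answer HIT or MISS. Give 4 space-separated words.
Answer: MISS HIT MISS MISS

Derivation:
vaddr=41: (1,1) not in TLB -> MISS, insert
vaddr=45: (1,1) in TLB -> HIT
vaddr=53: (1,2) not in TLB -> MISS, insert
vaddr=57: (1,3) not in TLB -> MISS, insert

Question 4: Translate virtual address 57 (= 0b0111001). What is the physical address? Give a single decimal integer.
Answer: 753

Derivation:
vaddr = 57 = 0b0111001
Split: l1_idx=1, l2_idx=3, offset=1
L1[1] = 0
L2[0][3] = 94
paddr = 94 * 8 + 1 = 753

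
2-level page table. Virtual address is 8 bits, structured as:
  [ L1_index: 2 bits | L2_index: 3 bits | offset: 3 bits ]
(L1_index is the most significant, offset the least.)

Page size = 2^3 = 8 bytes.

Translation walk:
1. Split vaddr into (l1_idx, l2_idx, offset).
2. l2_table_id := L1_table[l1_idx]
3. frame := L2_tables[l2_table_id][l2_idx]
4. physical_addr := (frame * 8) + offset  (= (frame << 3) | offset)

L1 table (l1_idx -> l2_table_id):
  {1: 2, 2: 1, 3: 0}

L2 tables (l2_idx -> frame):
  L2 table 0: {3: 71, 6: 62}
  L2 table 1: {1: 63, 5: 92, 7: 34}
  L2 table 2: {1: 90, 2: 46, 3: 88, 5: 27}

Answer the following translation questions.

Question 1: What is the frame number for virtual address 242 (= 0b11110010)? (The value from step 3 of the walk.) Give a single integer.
Answer: 62

Derivation:
vaddr = 242: l1_idx=3, l2_idx=6
L1[3] = 0; L2[0][6] = 62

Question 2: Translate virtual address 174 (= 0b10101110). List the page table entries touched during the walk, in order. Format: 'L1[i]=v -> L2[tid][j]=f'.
vaddr = 174 = 0b10101110
Split: l1_idx=2, l2_idx=5, offset=6

Answer: L1[2]=1 -> L2[1][5]=92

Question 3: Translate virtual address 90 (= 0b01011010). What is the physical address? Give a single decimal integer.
Answer: 706

Derivation:
vaddr = 90 = 0b01011010
Split: l1_idx=1, l2_idx=3, offset=2
L1[1] = 2
L2[2][3] = 88
paddr = 88 * 8 + 2 = 706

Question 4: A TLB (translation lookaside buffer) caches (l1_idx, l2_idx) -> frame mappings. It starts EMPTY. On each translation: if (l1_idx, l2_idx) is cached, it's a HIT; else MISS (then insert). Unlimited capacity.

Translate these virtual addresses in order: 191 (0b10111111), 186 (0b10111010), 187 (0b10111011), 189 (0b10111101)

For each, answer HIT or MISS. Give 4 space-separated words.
Answer: MISS HIT HIT HIT

Derivation:
vaddr=191: (2,7) not in TLB -> MISS, insert
vaddr=186: (2,7) in TLB -> HIT
vaddr=187: (2,7) in TLB -> HIT
vaddr=189: (2,7) in TLB -> HIT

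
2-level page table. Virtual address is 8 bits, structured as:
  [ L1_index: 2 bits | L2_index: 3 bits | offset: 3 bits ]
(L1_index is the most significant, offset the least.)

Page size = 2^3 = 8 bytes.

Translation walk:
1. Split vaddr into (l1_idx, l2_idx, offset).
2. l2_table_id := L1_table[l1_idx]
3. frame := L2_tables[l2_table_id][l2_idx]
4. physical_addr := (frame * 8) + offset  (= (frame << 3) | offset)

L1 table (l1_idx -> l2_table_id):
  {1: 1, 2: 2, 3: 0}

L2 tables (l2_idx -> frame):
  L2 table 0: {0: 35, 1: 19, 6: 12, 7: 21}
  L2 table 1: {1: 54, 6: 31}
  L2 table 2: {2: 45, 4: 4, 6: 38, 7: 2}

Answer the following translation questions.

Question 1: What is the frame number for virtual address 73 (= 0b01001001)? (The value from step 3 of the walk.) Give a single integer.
vaddr = 73: l1_idx=1, l2_idx=1
L1[1] = 1; L2[1][1] = 54

Answer: 54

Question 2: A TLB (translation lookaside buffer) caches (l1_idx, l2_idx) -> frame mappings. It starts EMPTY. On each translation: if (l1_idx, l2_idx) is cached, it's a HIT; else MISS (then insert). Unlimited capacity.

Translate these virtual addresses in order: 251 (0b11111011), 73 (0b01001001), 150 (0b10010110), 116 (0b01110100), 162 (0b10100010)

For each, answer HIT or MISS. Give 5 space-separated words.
vaddr=251: (3,7) not in TLB -> MISS, insert
vaddr=73: (1,1) not in TLB -> MISS, insert
vaddr=150: (2,2) not in TLB -> MISS, insert
vaddr=116: (1,6) not in TLB -> MISS, insert
vaddr=162: (2,4) not in TLB -> MISS, insert

Answer: MISS MISS MISS MISS MISS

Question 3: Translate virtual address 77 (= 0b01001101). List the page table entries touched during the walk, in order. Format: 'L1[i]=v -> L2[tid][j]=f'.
Answer: L1[1]=1 -> L2[1][1]=54

Derivation:
vaddr = 77 = 0b01001101
Split: l1_idx=1, l2_idx=1, offset=5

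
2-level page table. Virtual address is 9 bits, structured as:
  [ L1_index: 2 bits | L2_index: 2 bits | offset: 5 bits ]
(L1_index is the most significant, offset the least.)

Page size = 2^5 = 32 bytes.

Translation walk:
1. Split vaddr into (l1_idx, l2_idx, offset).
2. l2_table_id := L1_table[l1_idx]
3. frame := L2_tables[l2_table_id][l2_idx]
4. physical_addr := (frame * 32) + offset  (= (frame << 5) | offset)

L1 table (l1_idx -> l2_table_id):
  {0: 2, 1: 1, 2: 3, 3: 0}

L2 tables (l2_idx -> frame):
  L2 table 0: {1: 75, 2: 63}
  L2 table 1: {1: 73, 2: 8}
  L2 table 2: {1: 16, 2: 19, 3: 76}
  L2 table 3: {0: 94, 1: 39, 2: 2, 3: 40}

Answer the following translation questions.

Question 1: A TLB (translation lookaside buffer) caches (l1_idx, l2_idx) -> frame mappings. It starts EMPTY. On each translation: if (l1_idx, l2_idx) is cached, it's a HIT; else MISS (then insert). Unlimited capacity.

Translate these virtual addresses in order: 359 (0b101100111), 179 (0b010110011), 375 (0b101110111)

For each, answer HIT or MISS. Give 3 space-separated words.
Answer: MISS MISS HIT

Derivation:
vaddr=359: (2,3) not in TLB -> MISS, insert
vaddr=179: (1,1) not in TLB -> MISS, insert
vaddr=375: (2,3) in TLB -> HIT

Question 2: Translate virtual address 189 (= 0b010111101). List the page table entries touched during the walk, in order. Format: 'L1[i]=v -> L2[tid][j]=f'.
Answer: L1[1]=1 -> L2[1][1]=73

Derivation:
vaddr = 189 = 0b010111101
Split: l1_idx=1, l2_idx=1, offset=29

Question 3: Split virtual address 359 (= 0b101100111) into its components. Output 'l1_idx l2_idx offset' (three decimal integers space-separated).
vaddr = 359 = 0b101100111
  top 2 bits -> l1_idx = 2
  next 2 bits -> l2_idx = 3
  bottom 5 bits -> offset = 7

Answer: 2 3 7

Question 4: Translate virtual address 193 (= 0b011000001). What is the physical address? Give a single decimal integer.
Answer: 257

Derivation:
vaddr = 193 = 0b011000001
Split: l1_idx=1, l2_idx=2, offset=1
L1[1] = 1
L2[1][2] = 8
paddr = 8 * 32 + 1 = 257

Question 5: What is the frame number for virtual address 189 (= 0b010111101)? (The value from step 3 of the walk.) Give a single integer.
Answer: 73

Derivation:
vaddr = 189: l1_idx=1, l2_idx=1
L1[1] = 1; L2[1][1] = 73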